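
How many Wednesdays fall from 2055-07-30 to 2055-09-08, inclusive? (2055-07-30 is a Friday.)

2055-07-30 is a Friday; the first Wednesday on or after it is 2055-08-04 (5 days later).
From 2055-08-04 to 2055-09-08: 27 + 8 = 35 days (rest of August, September).
35 ÷ 7 = 5 full weeks with remainder 0, so 5 more Wednesdays after the first → 6.

6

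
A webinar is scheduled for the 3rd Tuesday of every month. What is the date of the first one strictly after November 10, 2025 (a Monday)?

November 18, 2025

November 2025 starts on a Saturday; its first Tuesday is the 4th, so the 3rd Tuesday is the 18th — November 18, 2025.
November 18, 2025 is after November 10, 2025, so that is the next one.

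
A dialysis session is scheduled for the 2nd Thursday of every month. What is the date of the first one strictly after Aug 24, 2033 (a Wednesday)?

Aug 2033 starts on a Monday; its first Thursday is the 4th, so the 2nd Thursday is the 11th — Aug 11, 2033.
That is not after Aug 24, 2033, so look at Sep 2033.
Sep 2033 starts on a Thursday; its first Thursday is the 1st, so the 2nd Thursday is the 8th — Sep 8, 2033.

Sep 8, 2033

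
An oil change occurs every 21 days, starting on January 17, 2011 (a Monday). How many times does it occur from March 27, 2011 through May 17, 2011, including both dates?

2

Occurrences land 21·i days after January 17, 2011 for i = 0, 1, 2, …
March 27, 2011 is 69 days after the start; 69 ÷ 21 = 3 remainder 6; since the remainder is 6, round up to i = 4. First occurrence in the window: #5 on April 11, 2011 (4×21 = 84 days in).
May 17, 2011 is 120 days after the start; 120 ÷ 21 = 5 remainder 15. Last occurrence in the window: #6 on May 2, 2011.
Occurrences #5 through #6: 2 in total.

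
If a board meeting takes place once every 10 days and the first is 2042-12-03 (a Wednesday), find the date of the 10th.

The 10th occurrence is 9 intervals after the first: 9 × 10 = 90 days after 2042-12-03.
December has 31 days — 28 days to the end of December leaves 62.
January has 31 days (31 left).
February has 28 days (3 left).
3 days into March → 2043-03-03.

2043-03-03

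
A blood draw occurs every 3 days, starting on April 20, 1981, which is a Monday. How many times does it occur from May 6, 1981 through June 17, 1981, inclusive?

Occurrences land 3·i days after April 20, 1981 for i = 0, 1, 2, …
May 6, 1981 is 16 days after the start; 16 ÷ 3 = 5 remainder 1; since the remainder is 1, round up to i = 6. First occurrence in the window: #7 on May 8, 1981 (6×3 = 18 days in).
June 17, 1981 is 58 days after the start; 58 ÷ 3 = 19 remainder 1. Last occurrence in the window: #20 on June 16, 1981.
Occurrences #7 through #20: 14 in total.

14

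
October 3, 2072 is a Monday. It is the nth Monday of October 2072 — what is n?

1st

Day 3 falls in week ⌈3/7⌉ of the month.
Days 1–7 hold the 1st Monday, 8–14 the 2nd, 15–21 the 3rd, 22–28 the 4th, 29–31 the 5th.
3 is in the range for the 1st.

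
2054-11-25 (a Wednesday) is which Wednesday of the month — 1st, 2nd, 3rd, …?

4th

Day 25 falls in week ⌈25/7⌉ of the month.
Days 1–7 hold the 1st Wednesday, 8–14 the 2nd, 15–21 the 3rd, 22–28 the 4th, 29–31 the 5th.
25 is in the range for the 4th.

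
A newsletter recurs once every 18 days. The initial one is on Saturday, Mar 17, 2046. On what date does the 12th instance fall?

The 12th occurrence is 11 intervals after the first: 11 × 18 = 198 days after Mar 17, 2046.
Mar has 31 days — 14 days to the end of Mar leaves 184.
Apr has 30 days (154 left).
May has 31 days (123 left).
Jun has 30 days (93 left).
Jul has 31 days (62 left).
Aug has 31 days (31 left).
Sep has 30 days (1 left).
1 day into Oct → Oct 1, 2046.

Oct 1, 2046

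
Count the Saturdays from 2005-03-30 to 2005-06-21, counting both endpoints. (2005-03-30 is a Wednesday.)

12

2005-03-30 is a Wednesday; the first Saturday on or after it is 2005-04-02 (3 days later).
From 2005-04-02 to 2005-06-21: 28 + 31 + 21 = 80 days (rest of April, May, June).
80 ÷ 7 = 11 full weeks with remainder 3, so 11 more Saturdays after the first → 12.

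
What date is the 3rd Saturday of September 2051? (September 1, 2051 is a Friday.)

16 September 2051

September 2051 begins on a Friday, so the first Saturday is September 2 (1 day later).
The 3rd Saturday is 2 weeks later: 2 + 14 = 16.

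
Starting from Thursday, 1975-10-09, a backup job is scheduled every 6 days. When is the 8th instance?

The 8th occurrence is 7 intervals after the first: 7 × 6 = 42 days after 1975-10-09.
October has 31 days — 22 days to the end of October leaves 20.
20 days into November → 1975-11-20.

1975-11-20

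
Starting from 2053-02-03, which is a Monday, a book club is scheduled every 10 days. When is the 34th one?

The 34th occurrence is 33 intervals after the first: 33 × 10 = 330 days after 2053-02-03.
February has 28 days — 25 days to the end of February leaves 305.
March has 31 days (274 left).
April has 30 days (244 left).
May has 31 days (213 left).
June has 30 days (183 left).
July has 31 days (152 left).
August has 31 days (121 left).
September has 30 days (91 left).
October has 31 days (60 left).
November has 30 days (30 left).
30 days into December → 2053-12-30.

2053-12-30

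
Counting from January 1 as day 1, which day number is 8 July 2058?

Days in months before July: 31 + 28 + 31 + 30 + 31 + 30 = 181.
Plus 8 days into July → day 189.

189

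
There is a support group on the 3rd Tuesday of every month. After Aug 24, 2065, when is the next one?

Aug 2065 starts on a Saturday; its first Tuesday is the 4th, so the 3rd Tuesday is the 18th — Aug 18, 2065.
That is not after Aug 24, 2065, so look at Sep 2065.
Sep 2065 starts on a Tuesday; its first Tuesday is the 1st, so the 3rd Tuesday is the 15th — Sep 15, 2065.

Sep 15, 2065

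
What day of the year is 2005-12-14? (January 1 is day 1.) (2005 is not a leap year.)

Days in months before December: 31 + 28 + 31 + 30 + 31 + 30 + 31 + 31 + 30 + 31 + 30 = 334.
Plus 14 days into December → day 348.

348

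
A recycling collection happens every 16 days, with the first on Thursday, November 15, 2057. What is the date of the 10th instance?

The 10th occurrence is 9 intervals after the first: 9 × 16 = 144 days after November 15, 2057.
November has 30 days — 15 days to the end of November leaves 129.
December has 31 days (98 left).
January has 31 days (67 left).
February has 28 days (39 left).
March has 31 days (8 left).
8 days into April → April 8, 2058.

April 8, 2058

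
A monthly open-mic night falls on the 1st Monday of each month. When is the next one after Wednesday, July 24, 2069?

July 2069 starts on a Monday, so its 1st Monday is July 1, 2069.
That is not after July 24, 2069, so look at August 2069.
August 2069 starts on a Thursday, so its 1st Monday is August 5, 2069 (4 days in).

August 5, 2069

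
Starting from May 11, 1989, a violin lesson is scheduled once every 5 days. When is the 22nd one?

The 22nd occurrence is 21 intervals after the first: 21 × 5 = 105 days after May 11, 1989.
May has 31 days — 20 days to the end of May leaves 85.
June has 30 days (55 left).
July has 31 days (24 left).
24 days into August → August 24, 1989.

August 24, 1989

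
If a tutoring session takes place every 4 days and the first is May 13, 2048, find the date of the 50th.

November 25, 2048

The 50th occurrence is 49 intervals after the first: 49 × 4 = 196 days after May 13, 2048.
May has 31 days — 18 days to the end of May leaves 178.
June has 30 days (148 left).
July has 31 days (117 left).
August has 31 days (86 left).
September has 30 days (56 left).
October has 31 days (25 left).
25 days into November → November 25, 2048.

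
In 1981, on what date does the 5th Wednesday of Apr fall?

The first Wednesday of Apr 1981 is Apr 1.
The 5th Wednesday is 4 weeks later: 1 + 28 = 29.

Apr 29, 1981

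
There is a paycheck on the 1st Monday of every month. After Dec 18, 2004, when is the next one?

Dec 2004 starts on a Wednesday, so its 1st Monday is Dec 6, 2004 (5 days in).
That is not after Dec 18, 2004, so look at Jan 2005.
Jan 2005 starts on a Saturday, so its 1st Monday is Jan 3, 2005 (2 days in).

Jan 3, 2005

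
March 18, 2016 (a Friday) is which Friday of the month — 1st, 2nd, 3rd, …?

Day 18 falls in week ⌈18/7⌉ of the month.
Days 1–7 hold the 1st Friday, 8–14 the 2nd, 15–21 the 3rd, 22–28 the 4th, 29–31 the 5th.
18 is in the range for the 3rd.

3rd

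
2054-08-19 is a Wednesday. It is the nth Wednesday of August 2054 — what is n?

3rd

Day 19 falls in week ⌈19/7⌉ of the month.
Days 1–7 hold the 1st Wednesday, 8–14 the 2nd, 15–21 the 3rd, 22–28 the 4th, 29–31 the 5th.
19 is in the range for the 3rd.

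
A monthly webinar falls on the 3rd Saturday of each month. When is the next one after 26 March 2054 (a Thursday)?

March 2054 starts on a Sunday; its first Saturday is the 7th, so the 3rd Saturday is the 21st — 21 March 2054.
That is not after 26 March 2054, so look at April 2054.
April 2054 starts on a Wednesday; its first Saturday is the 4th, so the 3rd Saturday is the 18th — 18 April 2054.

18 April 2054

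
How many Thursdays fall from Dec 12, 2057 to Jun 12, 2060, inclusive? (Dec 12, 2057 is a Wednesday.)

Dec 12, 2057 is a Wednesday; the first Thursday on or after it is Dec 13, 2057 (1 day later).
From Dec 13, 2057 to Jun 12, 2060: 18 + 365 + 365 + 164 = 912 days (rest of 2057, 2058, 2059, to Jun 12, 2060 in 2060).
912 ÷ 7 = 130 full weeks with remainder 2, so 130 more Thursdays after the first → 131.

131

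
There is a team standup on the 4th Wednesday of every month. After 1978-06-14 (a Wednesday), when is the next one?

June 1978 starts on a Thursday; its first Wednesday is the 7th, so the 4th Wednesday is the 28th — 1978-06-28.
1978-06-28 is after 1978-06-14, so that is the next one.

1978-06-28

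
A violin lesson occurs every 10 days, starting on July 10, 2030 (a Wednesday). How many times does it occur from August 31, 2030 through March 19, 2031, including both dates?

Occurrences land 10·i days after July 10, 2030 for i = 0, 1, 2, …
August 31, 2030 is 52 days after the start; 52 ÷ 10 = 5 remainder 2; since the remainder is 2, round up to i = 6. First occurrence in the window: #7 on September 8, 2030 (6×10 = 60 days in).
March 19, 2031 is 252 days after the start; 252 ÷ 10 = 25 remainder 2. Last occurrence in the window: #26 on March 17, 2031.
Occurrences #7 through #26: 20 in total.

20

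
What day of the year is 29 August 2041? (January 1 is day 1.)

241

Days in months before August: 31 + 28 + 31 + 30 + 31 + 30 + 31 = 212.
Plus 29 days into August → day 241.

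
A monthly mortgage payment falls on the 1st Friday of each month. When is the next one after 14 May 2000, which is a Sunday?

May 2000 starts on a Monday, so its 1st Friday is 5 May 2000 (4 days in).
That is not after 14 May 2000, so look at June 2000.
June 2000 starts on a Thursday, so its 1st Friday is 2 June 2000 (1 day in).

2 June 2000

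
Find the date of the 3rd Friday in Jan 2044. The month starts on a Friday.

Jan 15, 2044

Jan 2044 begins on a Friday, so the first Friday is Jan 1.
The 3rd Friday is 2 weeks later: 1 + 14 = 15.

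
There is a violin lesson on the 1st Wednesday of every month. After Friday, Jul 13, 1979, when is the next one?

Aug 1, 1979

Jul 1979 starts on a Sunday, so its 1st Wednesday is Jul 4, 1979 (3 days in).
That is not after Jul 13, 1979, so look at Aug 1979.
Aug 1979 starts on a Wednesday, so its 1st Wednesday is Aug 1, 1979.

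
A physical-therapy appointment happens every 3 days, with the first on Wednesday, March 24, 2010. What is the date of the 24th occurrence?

June 1, 2010

The 24th occurrence is 23 intervals after the first: 23 × 3 = 69 days after March 24, 2010.
March has 31 days — 7 days to the end of March leaves 62.
April has 30 days (32 left).
May has 31 days (1 left).
1 day into June → June 1, 2010.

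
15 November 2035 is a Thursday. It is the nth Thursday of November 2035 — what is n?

3rd

Day 15 falls in week ⌈15/7⌉ of the month.
Days 1–7 hold the 1st Thursday, 8–14 the 2nd, 15–21 the 3rd, 22–28 the 4th, 29–31 the 5th.
15 is in the range for the 3rd.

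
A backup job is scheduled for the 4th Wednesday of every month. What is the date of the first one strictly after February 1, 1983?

February 1983 starts on a Tuesday; its first Wednesday is the 2nd, so the 4th Wednesday is the 23rd — February 23, 1983.
February 23, 1983 is after February 1, 1983, so that is the next one.

February 23, 1983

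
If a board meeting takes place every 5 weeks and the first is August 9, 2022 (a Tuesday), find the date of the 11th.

July 25, 2023

The 11th occurrence is 10 intervals after the first: 10 × 35 = 350 days after August 9, 2022.
August has 31 days — 22 days to the end of August leaves 328.
September has 30 days (298 left).
October has 31 days (267 left).
November has 30 days (237 left).
December has 31 days (206 left).
January has 31 days (175 left).
February has 28 days (147 left).
March has 31 days (116 left).
April has 30 days (86 left).
May has 31 days (55 left).
June has 30 days (25 left).
25 days into July → July 25, 2023.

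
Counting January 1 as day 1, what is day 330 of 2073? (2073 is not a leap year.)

January has 31 days (330 − 31 = 299 remain).
February has 28 days (299 − 28 = 271 remain).
March has 31 days (271 − 31 = 240 remain).
April has 30 days (240 − 30 = 210 remain).
May has 31 days (210 − 31 = 179 remain).
June has 30 days (179 − 30 = 149 remain).
July has 31 days (149 − 31 = 118 remain).
August has 31 days (118 − 31 = 87 remain).
September has 30 days (87 − 30 = 57 remain).
October has 31 days (57 − 31 = 26 remain).
26 into November → November 26.

2073-11-26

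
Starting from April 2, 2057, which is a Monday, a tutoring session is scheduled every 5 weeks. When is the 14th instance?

The 14th occurrence is 13 intervals after the first: 13 × 35 = 455 days after April 2, 2057.
April has 30 days — 28 days to the end of April leaves 427.
From end of April to end of 2057 is 245 days (182 left).
January has 31 days (151 left).
February has 28 days (123 left).
March has 31 days (92 left).
April has 30 days (62 left).
May has 31 days (31 left).
June has 30 days (1 left).
1 day into July → July 1, 2058.

July 1, 2058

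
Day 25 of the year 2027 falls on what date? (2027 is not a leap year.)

25 January 2027

25 into January → January 25.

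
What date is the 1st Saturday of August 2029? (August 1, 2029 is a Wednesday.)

August 2029 begins on a Wednesday, so the first Saturday is August 4 (3 days later).

2029-08-04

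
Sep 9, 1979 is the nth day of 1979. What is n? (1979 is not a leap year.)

252

Days in months before Sep: 31 + 28 + 31 + 30 + 31 + 30 + 31 + 31 = 243.
Plus 9 days into Sep → day 252.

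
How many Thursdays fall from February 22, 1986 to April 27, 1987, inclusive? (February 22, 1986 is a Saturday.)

February 22, 1986 is a Saturday; the first Thursday on or after it is February 27, 1986 (5 days later).
From February 27, 1986 to April 27, 1987: 307 + 117 = 424 days (rest of 1986, to April 27, 1987 in 1987).
424 ÷ 7 = 60 full weeks with remainder 4, so 60 more Thursdays after the first → 61.

61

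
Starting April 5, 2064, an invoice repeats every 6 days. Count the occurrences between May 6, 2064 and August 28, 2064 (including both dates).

Occurrences land 6·i days after April 5, 2064 for i = 0, 1, 2, …
May 6, 2064 is 31 days after the start; 31 ÷ 6 = 5 remainder 1; since the remainder is 1, round up to i = 6. First occurrence in the window: #7 on May 11, 2064 (6×6 = 36 days in).
August 28, 2064 is 145 days after the start; 145 ÷ 6 = 24 remainder 1. Last occurrence in the window: #25 on August 27, 2064.
Occurrences #7 through #25: 19 in total.

19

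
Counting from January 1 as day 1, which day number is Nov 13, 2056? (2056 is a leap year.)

Days in months before Nov: 31 + 29 + 31 + 30 + 31 + 30 + 31 + 31 + 30 + 31 = 305.
Plus 13 days into Nov → day 318.

318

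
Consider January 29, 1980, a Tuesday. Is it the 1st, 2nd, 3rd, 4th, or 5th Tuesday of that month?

Day 29 falls in week ⌈29/7⌉ of the month.
Days 1–7 hold the 1st Tuesday, 8–14 the 2nd, 15–21 the 3rd, 22–28 the 4th, 29–31 the 5th.
29 is in the range for the 5th.

5th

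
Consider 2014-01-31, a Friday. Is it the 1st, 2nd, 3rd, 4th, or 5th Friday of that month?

5th

Day 31 falls in week ⌈31/7⌉ of the month.
Days 1–7 hold the 1st Friday, 8–14 the 2nd, 15–21 the 3rd, 22–28 the 4th, 29–31 the 5th.
31 is in the range for the 5th.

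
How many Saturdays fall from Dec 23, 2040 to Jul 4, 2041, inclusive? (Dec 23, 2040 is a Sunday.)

27

Dec 23, 2040 is a Sunday; the first Saturday on or after it is Dec 29, 2040 (6 days later).
From Dec 29, 2040 to Jul 4, 2041: 2 + 31 + 28 + 31 + 30 + 31 + 30 + 4 = 187 days (rest of Dec, Jan, Feb, Mar, Apr, May, Jun, Jul).
187 ÷ 7 = 26 full weeks with remainder 5, so 26 more Saturdays after the first → 27.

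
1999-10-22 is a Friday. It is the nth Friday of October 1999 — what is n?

4th

Day 22 falls in week ⌈22/7⌉ of the month.
Days 1–7 hold the 1st Friday, 8–14 the 2nd, 15–21 the 3rd, 22–28 the 4th, 29–31 the 5th.
22 is in the range for the 4th.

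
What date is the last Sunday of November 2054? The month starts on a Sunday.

November 29, 2054

November 2054 begins on a Sunday, so the first Sunday is November 1.
November 2054 has 30 days. Adding weeks: 1, 8, 15, 22, 29 — the last one ≤ 30 is the 29th.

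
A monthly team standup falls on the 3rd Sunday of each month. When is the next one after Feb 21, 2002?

Feb 2002 starts on a Friday; its first Sunday is the 3rd, so the 3rd Sunday is the 17th — Feb 17, 2002.
That is not after Feb 21, 2002, so look at Mar 2002.
Mar 2002 starts on a Friday; its first Sunday is the 3rd, so the 3rd Sunday is the 17th — Mar 17, 2002.

Mar 17, 2002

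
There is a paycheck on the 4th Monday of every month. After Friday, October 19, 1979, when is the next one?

October 22, 1979

October 1979 starts on a Monday; its first Monday is the 1st, so the 4th Monday is the 22nd — October 22, 1979.
October 22, 1979 is after October 19, 1979, so that is the next one.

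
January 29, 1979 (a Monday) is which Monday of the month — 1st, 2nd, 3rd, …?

Day 29 falls in week ⌈29/7⌉ of the month.
Days 1–7 hold the 1st Monday, 8–14 the 2nd, 15–21 the 3rd, 22–28 the 4th, 29–31 the 5th.
29 is in the range for the 5th.

5th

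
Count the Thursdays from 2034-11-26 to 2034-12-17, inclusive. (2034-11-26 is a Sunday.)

2034-11-26 is a Sunday; the first Thursday on or after it is 2034-11-30 (4 days later).
From 2034-11-30 to 2034-12-17: 0 + 17 = 17 days (rest of November, December).
17 ÷ 7 = 2 full weeks with remainder 3, so 2 more Thursdays after the first → 3.

3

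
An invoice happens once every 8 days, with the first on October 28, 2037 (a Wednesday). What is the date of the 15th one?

The 15th occurrence is 14 intervals after the first: 14 × 8 = 112 days after October 28, 2037.
October has 31 days — 3 days to the end of October leaves 109.
November has 30 days (79 left).
December has 31 days (48 left).
January has 31 days (17 left).
17 days into February → February 17, 2038.

February 17, 2038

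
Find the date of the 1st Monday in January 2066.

The first Monday of January 2066 is January 4.

January 4, 2066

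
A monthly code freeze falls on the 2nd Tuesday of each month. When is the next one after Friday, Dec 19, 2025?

Dec 2025 starts on a Monday; its first Tuesday is the 2nd, so the 2nd Tuesday is the 9th — Dec 9, 2025.
That is not after Dec 19, 2025, so look at Jan 2026.
Jan 2026 starts on a Thursday; its first Tuesday is the 6th, so the 2nd Tuesday is the 13th — Jan 13, 2026.

Jan 13, 2026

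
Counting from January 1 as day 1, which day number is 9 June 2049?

160

Days in months before June: 31 + 28 + 31 + 30 + 31 = 151.
Plus 9 days into June → day 160.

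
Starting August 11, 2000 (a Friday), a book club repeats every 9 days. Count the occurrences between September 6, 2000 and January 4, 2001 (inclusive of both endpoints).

14

Occurrences land 9·i days after August 11, 2000 for i = 0, 1, 2, …
September 6, 2000 is 26 days after the start; 26 ÷ 9 = 2 remainder 8; since the remainder is 8, round up to i = 3. First occurrence in the window: #4 on September 7, 2000 (3×9 = 27 days in).
January 4, 2001 is 146 days after the start; 146 ÷ 9 = 16 remainder 2. Last occurrence in the window: #17 on January 2, 2001.
Occurrences #4 through #17: 14 in total.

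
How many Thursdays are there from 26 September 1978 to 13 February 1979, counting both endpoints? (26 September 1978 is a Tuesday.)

26 September 1978 is a Tuesday; the first Thursday on or after it is 28 September 1978 (2 days later).
From 28 September 1978 to 13 February 1979: 2 + 31 + 30 + 31 + 31 + 13 = 138 days (rest of September, October, November, December, January, February).
138 ÷ 7 = 19 full weeks with remainder 5, so 19 more Thursdays after the first → 20.

20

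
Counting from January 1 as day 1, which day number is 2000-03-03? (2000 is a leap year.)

Days in months before March: 31 + 29 = 60.
Plus 3 days into March → day 63.

63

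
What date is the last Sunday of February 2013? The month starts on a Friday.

2013-02-24

February 2013 begins on a Friday, so the first Sunday is February 3 (2 days later).
February 2013 has 28 days. Adding weeks: 3, 10, 17, 24 — the last one ≤ 28 is the 24th.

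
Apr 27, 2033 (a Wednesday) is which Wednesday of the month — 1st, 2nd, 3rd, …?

Day 27 falls in week ⌈27/7⌉ of the month.
Days 1–7 hold the 1st Wednesday, 8–14 the 2nd, 15–21 the 3rd, 22–28 the 4th, 29–31 the 5th.
27 is in the range for the 4th.

4th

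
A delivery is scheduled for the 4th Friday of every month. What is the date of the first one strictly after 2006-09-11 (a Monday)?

September 2006 starts on a Friday; its first Friday is the 1st, so the 4th Friday is the 22nd — 2006-09-22.
2006-09-22 is after 2006-09-11, so that is the next one.

2006-09-22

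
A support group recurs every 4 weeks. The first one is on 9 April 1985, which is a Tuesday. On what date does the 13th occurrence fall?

11 March 1986

The 13th occurrence is 12 intervals after the first: 12 × 28 = 336 days after 9 April 1985.
April has 30 days — 21 days to the end of April leaves 315.
May has 31 days (284 left).
June has 30 days (254 left).
July has 31 days (223 left).
August has 31 days (192 left).
September has 30 days (162 left).
October has 31 days (131 left).
November has 30 days (101 left).
December has 31 days (70 left).
January has 31 days (39 left).
February has 28 days (11 left).
11 days into March → 11 March 1986.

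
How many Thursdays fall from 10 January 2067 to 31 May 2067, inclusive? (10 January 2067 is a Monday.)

20

10 January 2067 is a Monday; the first Thursday on or after it is 13 January 2067 (3 days later).
From 13 January 2067 to 31 May 2067: 18 + 28 + 31 + 30 + 31 = 138 days (rest of January, February, March, April, May).
138 ÷ 7 = 19 full weeks with remainder 5, so 19 more Thursdays after the first → 20.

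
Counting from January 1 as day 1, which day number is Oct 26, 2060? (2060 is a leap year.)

300

Days in months before Oct: 31 + 29 + 31 + 30 + 31 + 30 + 31 + 31 + 30 = 274.
Plus 26 days into Oct → day 300.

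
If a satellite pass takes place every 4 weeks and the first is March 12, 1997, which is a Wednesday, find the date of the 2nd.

April 9, 1997

The 2nd occurrence is 1 interval after the first: 1 × 28 = 28 days after March 12, 1997.
March has 31 days — 19 days to the end of March leaves 9.
9 days into April → April 9, 1997.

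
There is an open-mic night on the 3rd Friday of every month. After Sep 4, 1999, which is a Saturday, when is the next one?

Sep 1999 starts on a Wednesday; its first Friday is the 3rd, so the 3rd Friday is the 17th — Sep 17, 1999.
Sep 17, 1999 is after Sep 4, 1999, so that is the next one.

Sep 17, 1999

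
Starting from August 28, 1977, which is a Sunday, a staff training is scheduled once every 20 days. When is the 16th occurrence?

The 16th occurrence is 15 intervals after the first: 15 × 20 = 300 days after August 28, 1977.
August has 31 days — 3 days to the end of August leaves 297.
September has 30 days (267 left).
October has 31 days (236 left).
November has 30 days (206 left).
December has 31 days (175 left).
January has 31 days (144 left).
February has 28 days (116 left).
March has 31 days (85 left).
April has 30 days (55 left).
May has 31 days (24 left).
24 days into June → June 24, 1978.

June 24, 1978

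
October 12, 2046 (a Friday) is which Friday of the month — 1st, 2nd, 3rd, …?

2nd

Day 12 falls in week ⌈12/7⌉ of the month.
Days 1–7 hold the 1st Friday, 8–14 the 2nd, 15–21 the 3rd, 22–28 the 4th, 29–31 the 5th.
12 is in the range for the 2nd.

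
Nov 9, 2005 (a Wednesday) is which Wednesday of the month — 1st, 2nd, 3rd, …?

2nd

Day 9 falls in week ⌈9/7⌉ of the month.
Days 1–7 hold the 1st Wednesday, 8–14 the 2nd, 15–21 the 3rd, 22–28 the 4th, 29–31 the 5th.
9 is in the range for the 2nd.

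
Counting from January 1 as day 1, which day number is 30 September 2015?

273

Days in months before September: 31 + 28 + 31 + 30 + 31 + 30 + 31 + 31 = 243.
Plus 30 days into September → day 273.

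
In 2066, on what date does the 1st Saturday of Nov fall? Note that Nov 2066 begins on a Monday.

Nov 2066 begins on a Monday, so the first Saturday is Nov 6 (5 days later).

Nov 6, 2066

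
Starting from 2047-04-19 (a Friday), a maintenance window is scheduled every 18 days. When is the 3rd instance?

The 3rd occurrence is 2 intervals after the first: 2 × 18 = 36 days after 2047-04-19.
April has 30 days — 11 days to the end of April leaves 25.
25 days into May → 2047-05-25.

2047-05-25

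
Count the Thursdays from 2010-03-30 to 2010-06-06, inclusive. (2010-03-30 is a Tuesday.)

10

2010-03-30 is a Tuesday; the first Thursday on or after it is 2010-04-01 (2 days later).
From 2010-04-01 to 2010-06-06: 29 + 31 + 6 = 66 days (rest of April, May, June).
66 ÷ 7 = 9 full weeks with remainder 3, so 9 more Thursdays after the first → 10.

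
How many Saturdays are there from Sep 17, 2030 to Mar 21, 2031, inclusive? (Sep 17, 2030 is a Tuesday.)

Sep 17, 2030 is a Tuesday; the first Saturday on or after it is Sep 21, 2030 (4 days later).
From Sep 21, 2030 to Mar 21, 2031: 9 + 31 + 30 + 31 + 31 + 28 + 21 = 181 days (rest of Sep, Oct, Nov, Dec, Jan, Feb, Mar).
181 ÷ 7 = 25 full weeks with remainder 6, so 25 more Saturdays after the first → 26.

26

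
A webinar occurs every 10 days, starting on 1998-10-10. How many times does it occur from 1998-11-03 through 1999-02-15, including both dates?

Occurrences land 10·i days after 1998-10-10 for i = 0, 1, 2, …
1998-11-03 is 24 days after the start; 24 ÷ 10 = 2 remainder 4; since the remainder is 4, round up to i = 3. First occurrence in the window: #4 on 1998-11-09 (3×10 = 30 days in).
1999-02-15 is 128 days after the start; 128 ÷ 10 = 12 remainder 8. Last occurrence in the window: #13 on 1999-02-07.
Occurrences #4 through #13: 10 in total.

10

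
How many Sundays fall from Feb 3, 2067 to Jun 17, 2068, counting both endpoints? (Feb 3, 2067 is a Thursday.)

72

Feb 3, 2067 is a Thursday; the first Sunday on or after it is Feb 6, 2067 (3 days later).
From Feb 6, 2067 to Jun 17, 2068: 328 + 169 = 497 days (rest of 2067, to Jun 17, 2068 in 2068).
497 ÷ 7 = 71 full weeks with remainder 0, so 71 more Sundays after the first → 72.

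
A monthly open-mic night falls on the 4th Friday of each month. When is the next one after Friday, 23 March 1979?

27 April 1979

March 1979 starts on a Thursday; its first Friday is the 2nd, so the 4th Friday is the 23rd — 23 March 1979.
That is not after 23 March 1979, so look at April 1979.
April 1979 starts on a Sunday; its first Friday is the 6th, so the 4th Friday is the 27th — 27 April 1979.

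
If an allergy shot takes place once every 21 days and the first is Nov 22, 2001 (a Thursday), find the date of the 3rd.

Jan 3, 2002

The 3rd occurrence is 2 intervals after the first: 2 × 21 = 42 days after Nov 22, 2001.
Nov has 30 days — 8 days to the end of Nov leaves 34.
Dec has 31 days (3 left).
3 days into Jan → Jan 3, 2002.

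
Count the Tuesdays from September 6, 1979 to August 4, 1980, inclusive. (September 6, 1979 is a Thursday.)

47

September 6, 1979 is a Thursday; the first Tuesday on or after it is September 11, 1979 (5 days later).
From September 11, 1979 to August 4, 1980: 111 + 217 = 328 days (rest of 1979, to August 4, 1980 in 1980).
328 ÷ 7 = 46 full weeks with remainder 6, so 46 more Tuesdays after the first → 47.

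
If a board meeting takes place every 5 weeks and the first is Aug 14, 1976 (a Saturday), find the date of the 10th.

The 10th occurrence is 9 intervals after the first: 9 × 35 = 315 days after Aug 14, 1976.
Aug has 31 days — 17 days to the end of Aug leaves 298.
Sep has 30 days (268 left).
Oct has 31 days (237 left).
Nov has 30 days (207 left).
Dec has 31 days (176 left).
Jan has 31 days (145 left).
Feb has 28 days (117 left).
Mar has 31 days (86 left).
Apr has 30 days (56 left).
May has 31 days (25 left).
25 days into Jun → Jun 25, 1977.

Jun 25, 1977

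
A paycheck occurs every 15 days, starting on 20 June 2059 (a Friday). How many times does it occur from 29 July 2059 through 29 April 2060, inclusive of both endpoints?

Occurrences land 15·i days after 20 June 2059 for i = 0, 1, 2, …
29 July 2059 is 39 days after the start; 39 ÷ 15 = 2 remainder 9; since the remainder is 9, round up to i = 3. First occurrence in the window: #4 on 4 August 2059 (3×15 = 45 days in).
29 April 2060 is 314 days after the start; 314 ÷ 15 = 20 remainder 14. Last occurrence in the window: #21 on 15 April 2060.
Occurrences #4 through #21: 18 in total.

18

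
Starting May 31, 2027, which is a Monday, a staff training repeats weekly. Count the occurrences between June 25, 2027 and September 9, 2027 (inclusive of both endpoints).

11

Occurrences land 7·i days after May 31, 2027 for i = 0, 1, 2, …
June 25, 2027 is 25 days after the start; 25 ÷ 7 = 3 remainder 4; since the remainder is 4, round up to i = 4. First occurrence in the window: #5 on June 28, 2027 (4×7 = 28 days in).
September 9, 2027 is 101 days after the start; 101 ÷ 7 = 14 remainder 3. Last occurrence in the window: #15 on September 6, 2027.
Occurrences #5 through #15: 11 in total.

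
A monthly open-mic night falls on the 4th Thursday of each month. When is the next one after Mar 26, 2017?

Apr 27, 2017

Mar 2017 starts on a Wednesday; its first Thursday is the 2nd, so the 4th Thursday is the 23rd — Mar 23, 2017.
That is not after Mar 26, 2017, so look at Apr 2017.
Apr 2017 starts on a Saturday; its first Thursday is the 6th, so the 4th Thursday is the 27th — Apr 27, 2017.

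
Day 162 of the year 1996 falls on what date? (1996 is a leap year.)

Jan has 31 days (162 − 31 = 131 remain).
Feb has 29 days (131 − 29 = 102 remain).
Mar has 31 days (102 − 31 = 71 remain).
Apr has 30 days (71 − 30 = 41 remain).
May has 31 days (41 − 31 = 10 remain).
10 into Jun → Jun 10.

Jun 10, 1996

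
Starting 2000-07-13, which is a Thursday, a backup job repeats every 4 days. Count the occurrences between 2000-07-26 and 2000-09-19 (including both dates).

Occurrences land 4·i days after 2000-07-13 for i = 0, 1, 2, …
2000-07-26 is 13 days after the start; 13 ÷ 4 = 3 remainder 1; since the remainder is 1, round up to i = 4. First occurrence in the window: #5 on 2000-07-29 (4×4 = 16 days in).
2000-09-19 is 68 days after the start; 68 ÷ 4 = 17 remainder 0. Last occurrence in the window: #18 on 2000-09-19.
Occurrences #5 through #18: 14 in total.

14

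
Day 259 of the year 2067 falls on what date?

Sep 16, 2067

Jan has 31 days (259 − 31 = 228 remain).
Feb has 28 days (228 − 28 = 200 remain).
Mar has 31 days (200 − 31 = 169 remain).
Apr has 30 days (169 − 30 = 139 remain).
May has 31 days (139 − 31 = 108 remain).
Jun has 30 days (108 − 30 = 78 remain).
Jul has 31 days (78 − 31 = 47 remain).
Aug has 31 days (47 − 31 = 16 remain).
16 into Sep → Sep 16.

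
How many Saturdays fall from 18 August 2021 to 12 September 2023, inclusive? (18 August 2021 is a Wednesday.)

18 August 2021 is a Wednesday; the first Saturday on or after it is 21 August 2021 (3 days later).
From 21 August 2021 to 12 September 2023: 132 + 365 + 255 = 752 days (rest of 2021, 2022, to 12 September 2023 in 2023).
752 ÷ 7 = 107 full weeks with remainder 3, so 107 more Saturdays after the first → 108.

108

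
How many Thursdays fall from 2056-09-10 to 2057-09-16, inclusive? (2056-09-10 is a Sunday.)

53

2056-09-10 is a Sunday; the first Thursday on or after it is 2056-09-14 (4 days later).
From 2056-09-14 to 2057-09-16: 108 + 259 = 367 days (rest of 2056, to 2057-09-16 in 2057).
367 ÷ 7 = 52 full weeks with remainder 3, so 52 more Thursdays after the first → 53.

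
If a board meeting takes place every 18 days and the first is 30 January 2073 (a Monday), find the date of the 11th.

The 11th occurrence is 10 intervals after the first: 10 × 18 = 180 days after 30 January 2073.
January has 31 days — 1 day to the end of January leaves 179.
February has 28 days (151 left).
March has 31 days (120 left).
April has 30 days (90 left).
May has 31 days (59 left).
June has 30 days (29 left).
29 days into July → 29 July 2073.

29 July 2073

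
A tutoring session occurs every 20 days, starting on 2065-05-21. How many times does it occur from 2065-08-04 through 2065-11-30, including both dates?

6

Occurrences land 20·i days after 2065-05-21 for i = 0, 1, 2, …
2065-08-04 is 75 days after the start; 75 ÷ 20 = 3 remainder 15; since the remainder is 15, round up to i = 4. First occurrence in the window: #5 on 2065-08-09 (4×20 = 80 days in).
2065-11-30 is 193 days after the start; 193 ÷ 20 = 9 remainder 13. Last occurrence in the window: #10 on 2065-11-17.
Occurrences #5 through #10: 6 in total.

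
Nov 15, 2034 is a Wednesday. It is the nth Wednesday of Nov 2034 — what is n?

3rd

Day 15 falls in week ⌈15/7⌉ of the month.
Days 1–7 hold the 1st Wednesday, 8–14 the 2nd, 15–21 the 3rd, 22–28 the 4th, 29–31 the 5th.
15 is in the range for the 3rd.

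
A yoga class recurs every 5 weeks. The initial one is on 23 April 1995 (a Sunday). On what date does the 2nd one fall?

The 2nd occurrence is 1 interval after the first: 1 × 35 = 35 days after 23 April 1995.
April has 30 days — 7 days to the end of April leaves 28.
28 days into May → 28 May 1995.

28 May 1995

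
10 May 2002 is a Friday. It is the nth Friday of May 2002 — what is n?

Day 10 falls in week ⌈10/7⌉ of the month.
Days 1–7 hold the 1st Friday, 8–14 the 2nd, 15–21 the 3rd, 22–28 the 4th, 29–31 the 5th.
10 is in the range for the 2nd.

2nd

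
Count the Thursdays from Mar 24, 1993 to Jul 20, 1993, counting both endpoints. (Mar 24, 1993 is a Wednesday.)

Mar 24, 1993 is a Wednesday; the first Thursday on or after it is Mar 25, 1993 (1 day later).
From Mar 25, 1993 to Jul 20, 1993: 6 + 30 + 31 + 30 + 20 = 117 days (rest of Mar, Apr, May, Jun, Jul).
117 ÷ 7 = 16 full weeks with remainder 5, so 16 more Thursdays after the first → 17.

17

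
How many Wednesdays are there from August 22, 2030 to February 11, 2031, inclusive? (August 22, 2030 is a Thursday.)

24

August 22, 2030 is a Thursday; the first Wednesday on or after it is August 28, 2030 (6 days later).
From August 28, 2030 to February 11, 2031: 3 + 30 + 31 + 30 + 31 + 31 + 11 = 167 days (rest of August, September, October, November, December, January, February).
167 ÷ 7 = 23 full weeks with remainder 6, so 23 more Wednesdays after the first → 24.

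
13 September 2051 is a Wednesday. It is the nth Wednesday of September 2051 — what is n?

Day 13 falls in week ⌈13/7⌉ of the month.
Days 1–7 hold the 1st Wednesday, 8–14 the 2nd, 15–21 the 3rd, 22–28 the 4th, 29–31 the 5th.
13 is in the range for the 2nd.

2nd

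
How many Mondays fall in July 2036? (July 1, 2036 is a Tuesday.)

4

July 1, 2036 is a Tuesday; the first Monday on or after it is July 7, 2036 (6 days later).
From July 7, 2036 to July 31, 2036 is 31 − 7 = 24 days.
24 ÷ 7 = 3 full weeks with remainder 3, so 3 more Mondays after the first → 4.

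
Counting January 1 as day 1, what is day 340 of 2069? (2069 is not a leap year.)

2069-12-06

January has 31 days (340 − 31 = 309 remain).
February has 28 days (309 − 28 = 281 remain).
March has 31 days (281 − 31 = 250 remain).
April has 30 days (250 − 30 = 220 remain).
May has 31 days (220 − 31 = 189 remain).
June has 30 days (189 − 30 = 159 remain).
July has 31 days (159 − 31 = 128 remain).
August has 31 days (128 − 31 = 97 remain).
September has 30 days (97 − 30 = 67 remain).
October has 31 days (67 − 31 = 36 remain).
November has 30 days (36 − 30 = 6 remain).
6 into December → December 6.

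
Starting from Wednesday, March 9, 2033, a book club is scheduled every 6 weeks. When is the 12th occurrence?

The 12th occurrence is 11 intervals after the first: 11 × 42 = 462 days after March 9, 2033.
March has 31 days — 22 days to the end of March leaves 440.
From end of March to end of 2033 is 275 days (165 left).
January has 31 days (134 left).
February has 28 days (106 left).
March has 31 days (75 left).
April has 30 days (45 left).
May has 31 days (14 left).
14 days into June → June 14, 2034.

June 14, 2034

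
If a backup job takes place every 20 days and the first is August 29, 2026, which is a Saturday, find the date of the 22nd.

The 22nd occurrence is 21 intervals after the first: 21 × 20 = 420 days after August 29, 2026.
August has 31 days — 2 days to the end of August leaves 418.
From end of August to end of 2026 is 122 days (296 left).
January has 31 days (265 left).
February has 28 days (237 left).
March has 31 days (206 left).
April has 30 days (176 left).
May has 31 days (145 left).
June has 30 days (115 left).
July has 31 days (84 left).
August has 31 days (53 left).
September has 30 days (23 left).
23 days into October → October 23, 2027.

October 23, 2027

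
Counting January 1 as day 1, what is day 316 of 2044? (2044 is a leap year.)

January has 31 days (316 − 31 = 285 remain).
February has 29 days (285 − 29 = 256 remain).
March has 31 days (256 − 31 = 225 remain).
April has 30 days (225 − 30 = 195 remain).
May has 31 days (195 − 31 = 164 remain).
June has 30 days (164 − 30 = 134 remain).
July has 31 days (134 − 31 = 103 remain).
August has 31 days (103 − 31 = 72 remain).
September has 30 days (72 − 30 = 42 remain).
October has 31 days (42 − 31 = 11 remain).
11 into November → November 11.

November 11, 2044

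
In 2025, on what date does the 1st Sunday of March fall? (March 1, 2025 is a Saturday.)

March 2025 begins on a Saturday, so the first Sunday is March 2 (1 day later).

2025-03-02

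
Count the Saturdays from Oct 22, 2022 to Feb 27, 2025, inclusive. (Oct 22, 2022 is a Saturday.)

Oct 22, 2022 is a Saturday; the first Saturday on or after it is Oct 22, 2022.
From Oct 22, 2022 to Feb 27, 2025: 70 + 365 + 366 + 58 = 859 days (rest of 2022, 2023, 2024, to Feb 27, 2025 in 2025).
859 ÷ 7 = 122 full weeks with remainder 5, so 122 more Saturdays after the first → 123.

123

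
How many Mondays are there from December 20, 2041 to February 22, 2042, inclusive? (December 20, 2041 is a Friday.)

December 20, 2041 is a Friday; the first Monday on or after it is December 23, 2041 (3 days later).
From December 23, 2041 to February 22, 2042: 8 + 31 + 22 = 61 days (rest of December, January, February).
61 ÷ 7 = 8 full weeks with remainder 5, so 8 more Mondays after the first → 9.

9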